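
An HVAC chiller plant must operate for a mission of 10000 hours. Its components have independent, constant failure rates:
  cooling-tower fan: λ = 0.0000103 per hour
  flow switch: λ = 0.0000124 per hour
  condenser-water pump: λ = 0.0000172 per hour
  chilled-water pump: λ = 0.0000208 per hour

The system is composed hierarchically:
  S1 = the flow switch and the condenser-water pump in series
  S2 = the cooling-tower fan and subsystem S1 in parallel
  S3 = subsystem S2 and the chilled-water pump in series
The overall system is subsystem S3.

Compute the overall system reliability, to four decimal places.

R(cooling-tower fan) = exp(−0.0000103 × 10000) = 0.902127
R(flow switch) = exp(−0.0000124 × 10000) = 0.883380
R(condenser-water pump) = exp(−0.0000172 × 10000) = 0.841979
R(chilled-water pump) = exp(−0.0000208 × 10000) = 0.812207
Series (flow switch and condenser-water pump): 0.883380 × 0.841979 = 0.743787
Parallel (cooling-tower fan and [0.743787]): 1 − (1 − 0.902127)(1 − 0.743787) = 0.974924
Series ([0.974924] and chilled-water pump): 0.974924 × 0.812207 = 0.7918

0.7918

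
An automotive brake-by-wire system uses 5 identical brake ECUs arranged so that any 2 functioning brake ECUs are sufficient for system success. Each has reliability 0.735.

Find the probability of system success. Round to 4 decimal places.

0.9806

R = Σ_{i=2}^{5} C(5,i) p^i (1−p)^{5−i} with p = 0.735
C(5,2)·0.735^2·0.265^3 = 0.100534
C(5,3)·0.735^3·0.265^2 = 0.278839
C(5,4)·0.735^4·0.265^1 = 0.386692
C(5,5)·0.735^5·0.265^0 = 0.214505
Sum = 0.9806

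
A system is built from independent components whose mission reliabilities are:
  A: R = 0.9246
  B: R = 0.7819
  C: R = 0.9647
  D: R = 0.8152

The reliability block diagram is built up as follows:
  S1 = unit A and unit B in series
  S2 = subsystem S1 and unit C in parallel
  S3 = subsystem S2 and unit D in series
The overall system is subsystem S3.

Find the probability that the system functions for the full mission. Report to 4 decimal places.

0.8072

Series (A and B): 0.924600 × 0.781900 = 0.722945
Parallel ([0.722945] and C): 1 − (1 − 0.722945)(1 − 0.964700) = 0.990220
Series ([0.990220] and D): 0.990220 × 0.815200 = 0.8072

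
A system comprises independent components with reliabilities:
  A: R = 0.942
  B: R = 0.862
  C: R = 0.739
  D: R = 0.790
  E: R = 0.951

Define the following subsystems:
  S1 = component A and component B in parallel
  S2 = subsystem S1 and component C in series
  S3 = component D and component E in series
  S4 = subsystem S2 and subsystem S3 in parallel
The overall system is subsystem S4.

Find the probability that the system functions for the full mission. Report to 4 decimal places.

Parallel (A and B): 1 − (1 − 0.942000)(1 − 0.862000) = 0.991996
Series ([0.991996] and C): 0.991996 × 0.739000 = 0.733085
Series (D and E): 0.790000 × 0.951000 = 0.751290
Parallel ([0.733085] and [0.751290]): 1 − (1 − 0.733085)(1 − 0.751290) = 0.9336

0.9336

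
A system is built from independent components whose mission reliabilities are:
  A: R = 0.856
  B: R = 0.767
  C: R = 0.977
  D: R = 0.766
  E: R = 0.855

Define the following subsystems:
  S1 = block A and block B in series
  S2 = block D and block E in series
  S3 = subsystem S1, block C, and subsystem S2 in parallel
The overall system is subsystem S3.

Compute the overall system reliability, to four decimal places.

0.9973

Series (A and B): 0.856000 × 0.767000 = 0.656552
Series (D and E): 0.766000 × 0.855000 = 0.654930
Parallel ([0.656552], C, and [0.654930]): 1 − (1 − 0.656552)(1 − 0.977000)(1 − 0.654930) = 0.9973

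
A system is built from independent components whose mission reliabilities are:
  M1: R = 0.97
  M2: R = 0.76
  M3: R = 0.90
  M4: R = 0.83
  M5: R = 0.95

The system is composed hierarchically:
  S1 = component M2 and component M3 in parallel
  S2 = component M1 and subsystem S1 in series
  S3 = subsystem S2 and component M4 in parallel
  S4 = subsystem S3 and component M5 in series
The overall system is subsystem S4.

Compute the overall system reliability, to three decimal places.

0.941

Parallel (M2 and M3): 1 − (1 − 0.76000)(1 − 0.90000) = 0.97600
Series (M1 and [0.97600]): 0.97000 × 0.97600 = 0.94672
Parallel ([0.94672] and M4): 1 − (1 − 0.94672)(1 − 0.83000) = 0.99094
Series ([0.99094] and M5): 0.99094 × 0.95000 = 0.941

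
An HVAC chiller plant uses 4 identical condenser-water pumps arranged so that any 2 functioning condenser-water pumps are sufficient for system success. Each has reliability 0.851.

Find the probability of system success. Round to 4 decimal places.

0.9882

R = Σ_{i=2}^{4} C(4,i) p^i (1−p)^{4−i} with p = 0.851
C(4,2)·0.851^2·0.149^2 = 0.096468
C(4,3)·0.851^3·0.149^1 = 0.367312
C(4,4)·0.851^4·0.149^0 = 0.524467
Sum = 0.9882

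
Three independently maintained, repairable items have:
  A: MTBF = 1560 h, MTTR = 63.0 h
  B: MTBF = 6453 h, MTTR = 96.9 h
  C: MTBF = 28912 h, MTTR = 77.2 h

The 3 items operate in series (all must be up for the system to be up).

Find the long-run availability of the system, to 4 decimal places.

0.9444

A(A) = MTBF/(MTBF+MTTR) = 1560/(1560+63.0) = 0.961183
A(B) = MTBF/(MTBF+MTTR) = 6453/(6453+96.9) = 0.985206
A(C) = MTBF/(MTBF+MTTR) = 28912/(28912+77.2) = 0.997337
Series availability: 0.961183 × 0.985206 × 0.997337 = 0.9444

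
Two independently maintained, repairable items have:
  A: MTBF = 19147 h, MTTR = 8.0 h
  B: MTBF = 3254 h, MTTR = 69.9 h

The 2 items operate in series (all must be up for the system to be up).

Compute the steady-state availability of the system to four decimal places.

0.9786

A(A) = MTBF/(MTBF+MTTR) = 19147/(19147+8.0) = 0.999582
A(B) = MTBF/(MTBF+MTTR) = 3254/(3254+69.9) = 0.978970
Series availability: 0.999582 × 0.978970 = 0.9786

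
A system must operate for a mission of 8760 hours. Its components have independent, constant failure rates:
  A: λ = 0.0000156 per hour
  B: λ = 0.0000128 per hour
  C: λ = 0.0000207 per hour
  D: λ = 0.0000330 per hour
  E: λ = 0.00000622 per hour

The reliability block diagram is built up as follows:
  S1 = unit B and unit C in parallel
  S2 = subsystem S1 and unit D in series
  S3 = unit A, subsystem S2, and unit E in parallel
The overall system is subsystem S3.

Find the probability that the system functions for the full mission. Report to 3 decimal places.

R(A) = exp(−0.0000156 × 8760) = 0.87227
R(B) = exp(−0.0000128 × 8760) = 0.89393
R(C) = exp(−0.0000207 × 8760) = 0.83416
R(D) = exp(−0.0000330 × 8760) = 0.74895
R(E) = exp(−0.00000622 × 8760) = 0.94697
Parallel (B and C): 1 − (1 − 0.89393)(1 − 0.83416) = 0.98241
Series ([0.98241] and D): 0.98241 × 0.74895 = 0.73578
Parallel (A, [0.73578], and E): 1 − (1 − 0.87227)(1 − 0.73578)(1 − 0.94697) = 0.998

0.998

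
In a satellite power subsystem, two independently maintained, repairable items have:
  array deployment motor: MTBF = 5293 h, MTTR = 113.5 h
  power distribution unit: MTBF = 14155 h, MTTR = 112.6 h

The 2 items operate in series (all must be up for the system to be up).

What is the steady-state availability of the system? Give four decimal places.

A(array deployment motor) = MTBF/(MTBF+MTTR) = 5293/(5293+113.5) = 0.979007
A(power distribution unit) = MTBF/(MTBF+MTTR) = 14155/(14155+112.6) = 0.992108
Series availability: 0.979007 × 0.992108 = 0.9713

0.9713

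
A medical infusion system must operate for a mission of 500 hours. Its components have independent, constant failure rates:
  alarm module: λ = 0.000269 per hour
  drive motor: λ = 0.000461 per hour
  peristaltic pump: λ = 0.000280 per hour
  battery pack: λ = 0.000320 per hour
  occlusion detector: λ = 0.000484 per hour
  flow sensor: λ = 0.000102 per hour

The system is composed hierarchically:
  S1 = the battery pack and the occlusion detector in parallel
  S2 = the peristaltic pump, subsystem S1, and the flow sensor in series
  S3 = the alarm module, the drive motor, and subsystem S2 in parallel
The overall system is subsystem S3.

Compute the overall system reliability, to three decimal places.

0.995

R(alarm module) = exp(−0.000269 × 500) = 0.87415
R(drive motor) = exp(−0.000461 × 500) = 0.79414
R(peristaltic pump) = exp(−0.000280 × 500) = 0.86936
R(battery pack) = exp(−0.000320 × 500) = 0.85214
R(occlusion detector) = exp(−0.000484 × 500) = 0.78506
R(flow sensor) = exp(−0.000102 × 500) = 0.95028
Parallel (battery pack and occlusion detector): 1 − (1 − 0.85214)(1 − 0.78506) = 0.96822
Series (peristaltic pump, [0.96822], and flow sensor): 0.86936 × 0.96822 × 0.95028 = 0.79988
Parallel (alarm module, drive motor, and [0.79988]): 1 − (1 − 0.87415)(1 − 0.79414)(1 − 0.79988) = 0.995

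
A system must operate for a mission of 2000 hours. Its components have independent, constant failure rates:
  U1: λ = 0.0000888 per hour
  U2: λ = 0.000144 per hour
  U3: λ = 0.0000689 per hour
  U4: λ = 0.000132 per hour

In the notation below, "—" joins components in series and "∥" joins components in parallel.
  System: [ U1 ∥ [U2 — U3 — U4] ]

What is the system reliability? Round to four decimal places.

R(U1) = exp(−0.0000888 × 2000) = 0.837277
R(U2) = exp(−0.000144 × 2000) = 0.749762
R(U3) = exp(−0.0000689 × 2000) = 0.871273
R(U4) = exp(−0.000132 × 2000) = 0.767974
Series (U2, U3, and U4): 0.749762 × 0.871273 × 0.767974 = 0.501677
Parallel (U1 and [0.501677]): 1 − (1 − 0.837277)(1 − 0.501677) = 0.9189

0.9189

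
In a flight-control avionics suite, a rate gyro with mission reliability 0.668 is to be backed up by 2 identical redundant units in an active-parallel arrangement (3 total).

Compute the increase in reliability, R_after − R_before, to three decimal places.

R_before = 0.668
R_after = 1 − (1 − 0.668)^3 = 0.963
ΔR = 0.963 − 0.668 = 0.295

0.295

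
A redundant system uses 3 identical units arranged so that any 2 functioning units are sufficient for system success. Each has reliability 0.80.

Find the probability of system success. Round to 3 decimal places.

R = Σ_{i=2}^{3} C(3,i) p^i (1−p)^{3−i} with p = 0.80
C(3,2)·0.80^2·0.20^1 = 0.38400
C(3,3)·0.80^3·0.20^0 = 0.51200
Sum = 0.896

0.896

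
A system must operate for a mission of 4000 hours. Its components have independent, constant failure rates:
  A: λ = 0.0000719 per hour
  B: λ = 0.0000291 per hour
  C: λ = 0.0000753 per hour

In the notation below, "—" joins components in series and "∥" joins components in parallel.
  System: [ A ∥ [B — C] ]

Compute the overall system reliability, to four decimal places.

0.9147

R(A) = exp(−0.0000719 × 4000) = 0.750062
R(B) = exp(−0.0000291 × 4000) = 0.890119
R(C) = exp(−0.0000753 × 4000) = 0.739930
Series (B and C): 0.890119 × 0.739930 = 0.658626
Parallel (A and [0.658626]): 1 − (1 − 0.750062)(1 − 0.658626) = 0.9147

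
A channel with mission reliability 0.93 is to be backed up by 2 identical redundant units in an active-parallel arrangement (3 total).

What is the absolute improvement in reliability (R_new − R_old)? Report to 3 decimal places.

R_before = 0.93
R_after = 1 − (1 − 0.93)^3 = 1.000
ΔR = 1.000 − 0.93 = 0.070

0.070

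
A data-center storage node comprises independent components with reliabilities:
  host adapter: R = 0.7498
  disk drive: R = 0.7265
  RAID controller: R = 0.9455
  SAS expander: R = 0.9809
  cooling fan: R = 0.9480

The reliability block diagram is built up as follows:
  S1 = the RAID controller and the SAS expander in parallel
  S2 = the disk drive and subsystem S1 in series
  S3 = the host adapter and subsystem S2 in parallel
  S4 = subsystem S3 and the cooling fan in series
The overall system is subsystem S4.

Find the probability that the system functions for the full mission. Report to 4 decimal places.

0.8829

Parallel (RAID controller and SAS expander): 1 − (1 − 0.945500)(1 − 0.980900) = 0.998959
Series (disk drive and [0.998959]): 0.726500 × 0.998959 = 0.725744
Parallel (host adapter and [0.725744]): 1 − (1 − 0.749800)(1 − 0.725744) = 0.931381
Series ([0.931381] and cooling fan): 0.931381 × 0.948000 = 0.8829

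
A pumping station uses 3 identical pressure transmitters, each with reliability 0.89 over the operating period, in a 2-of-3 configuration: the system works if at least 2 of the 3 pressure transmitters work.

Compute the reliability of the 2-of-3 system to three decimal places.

0.966

R = Σ_{i=2}^{3} C(3,i) p^i (1−p)^{3−i} with p = 0.89
C(3,2)·0.89^2·0.11^1 = 0.26139
C(3,3)·0.89^3·0.11^0 = 0.70497
Sum = 0.966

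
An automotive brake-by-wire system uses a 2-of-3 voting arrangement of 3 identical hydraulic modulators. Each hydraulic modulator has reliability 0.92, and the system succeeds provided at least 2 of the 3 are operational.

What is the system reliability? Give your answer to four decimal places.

0.9818

R = Σ_{i=2}^{3} C(3,i) p^i (1−p)^{3−i} with p = 0.92
C(3,2)·0.92^2·0.08^1 = 0.203136
C(3,3)·0.92^3·0.08^0 = 0.778688
Sum = 0.9818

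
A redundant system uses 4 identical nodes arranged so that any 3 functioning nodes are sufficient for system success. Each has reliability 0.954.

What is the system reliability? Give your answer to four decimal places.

R = Σ_{i=3}^{4} C(4,i) p^i (1−p)^{4−i} with p = 0.954
C(4,3)·0.954^3·0.046^1 = 0.159758
C(4,4)·0.954^4·0.046^0 = 0.828311
Sum = 0.9881

0.9881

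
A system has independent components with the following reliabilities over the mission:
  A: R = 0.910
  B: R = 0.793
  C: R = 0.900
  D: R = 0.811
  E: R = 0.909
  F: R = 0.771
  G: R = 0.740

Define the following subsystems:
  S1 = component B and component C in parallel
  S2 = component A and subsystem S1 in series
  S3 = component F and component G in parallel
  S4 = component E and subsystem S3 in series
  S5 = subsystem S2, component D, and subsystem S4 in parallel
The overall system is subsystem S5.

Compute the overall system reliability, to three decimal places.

0.997

Parallel (B and C): 1 − (1 − 0.79300)(1 − 0.90000) = 0.97930
Series (A and [0.97930]): 0.91000 × 0.97930 = 0.89116
Parallel (F and G): 1 − (1 − 0.77100)(1 − 0.74000) = 0.94046
Series (E and [0.94046]): 0.90900 × 0.94046 = 0.85488
Parallel ([0.89116], D, and [0.85488]): 1 − (1 − 0.89116)(1 − 0.81100)(1 − 0.85488) = 0.997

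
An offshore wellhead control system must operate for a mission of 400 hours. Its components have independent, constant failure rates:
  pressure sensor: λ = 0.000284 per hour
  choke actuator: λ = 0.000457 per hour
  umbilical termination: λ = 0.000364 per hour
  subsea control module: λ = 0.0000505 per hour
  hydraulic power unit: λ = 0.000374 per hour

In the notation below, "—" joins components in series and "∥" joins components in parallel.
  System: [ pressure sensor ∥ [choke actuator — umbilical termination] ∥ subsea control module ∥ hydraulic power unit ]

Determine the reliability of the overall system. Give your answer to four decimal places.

R(pressure sensor) = exp(−0.000284 × 400) = 0.892615
R(choke actuator) = exp(−0.000457 × 400) = 0.832935
R(umbilical termination) = exp(−0.000364 × 400) = 0.864503
R(subsea control module) = exp(−0.0000505 × 400) = 0.980003
R(hydraulic power unit) = exp(−0.000374 × 400) = 0.861052
Series (choke actuator and umbilical termination): 0.832935 × 0.864503 = 0.720075
Parallel (pressure sensor, [0.720075], subsea control module, and hydraulic power unit): 1 − (1 − 0.892615)(1 − 0.720075)(1 − 0.980003)(1 − 0.861052) = 0.9999

0.9999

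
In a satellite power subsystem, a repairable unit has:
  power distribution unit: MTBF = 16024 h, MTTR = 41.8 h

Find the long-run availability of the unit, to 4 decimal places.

A(power distribution unit) = MTBF/(MTBF+MTTR) = 16024/(16024+41.8) = 0.9974

0.9974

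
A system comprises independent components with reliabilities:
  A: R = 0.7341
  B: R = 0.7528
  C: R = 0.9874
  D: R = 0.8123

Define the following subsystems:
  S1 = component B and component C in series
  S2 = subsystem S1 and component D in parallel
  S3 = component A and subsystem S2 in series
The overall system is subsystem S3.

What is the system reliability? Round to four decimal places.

0.6987

Series (B and C): 0.752800 × 0.987400 = 0.743315
Parallel ([0.743315] and D): 1 − (1 − 0.743315)(1 − 0.812300) = 0.951820
Series (A and [0.951820]): 0.734100 × 0.951820 = 0.6987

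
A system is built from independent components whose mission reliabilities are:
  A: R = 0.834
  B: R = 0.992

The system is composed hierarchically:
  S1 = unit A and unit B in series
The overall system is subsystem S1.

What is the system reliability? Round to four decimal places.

0.8273

Series (A and B): 0.834000 × 0.992000 = 0.8273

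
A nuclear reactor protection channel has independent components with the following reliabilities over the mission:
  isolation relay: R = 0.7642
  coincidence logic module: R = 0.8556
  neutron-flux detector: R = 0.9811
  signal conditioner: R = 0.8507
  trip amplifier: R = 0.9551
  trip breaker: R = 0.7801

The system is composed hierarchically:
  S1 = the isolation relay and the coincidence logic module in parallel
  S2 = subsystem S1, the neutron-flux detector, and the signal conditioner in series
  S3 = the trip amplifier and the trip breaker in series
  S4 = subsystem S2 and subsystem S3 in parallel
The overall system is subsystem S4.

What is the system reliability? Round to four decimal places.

0.9506

Parallel (isolation relay and coincidence logic module): 1 − (1 − 0.764200)(1 − 0.855600) = 0.965950
Series ([0.965950], neutron-flux detector, and signal conditioner): 0.965950 × 0.981100 × 0.850700 = 0.806203
Series (trip amplifier and trip breaker): 0.955100 × 0.780100 = 0.745074
Parallel ([0.806203] and [0.745074]): 1 − (1 − 0.806203)(1 − 0.745074) = 0.9506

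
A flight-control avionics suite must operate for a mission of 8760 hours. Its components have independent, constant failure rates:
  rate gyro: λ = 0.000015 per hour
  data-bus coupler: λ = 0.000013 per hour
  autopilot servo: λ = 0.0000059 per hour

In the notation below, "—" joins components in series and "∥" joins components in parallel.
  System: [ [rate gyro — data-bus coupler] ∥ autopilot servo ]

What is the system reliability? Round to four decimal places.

0.9890

R(rate gyro) = exp(−0.000015 × 8760) = 0.876867
R(data-bus coupler) = exp(−0.000013 × 8760) = 0.892365
R(autopilot servo) = exp(−0.0000059 × 8760) = 0.949629
Series (rate gyro and data-bus coupler): 0.876867 × 0.892365 = 0.782485
Parallel ([0.782485] and autopilot servo): 1 − (1 − 0.782485)(1 − 0.949629) = 0.9890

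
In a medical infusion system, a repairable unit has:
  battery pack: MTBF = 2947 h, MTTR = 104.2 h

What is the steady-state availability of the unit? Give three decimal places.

0.966

A(battery pack) = MTBF/(MTBF+MTTR) = 2947/(2947+104.2) = 0.966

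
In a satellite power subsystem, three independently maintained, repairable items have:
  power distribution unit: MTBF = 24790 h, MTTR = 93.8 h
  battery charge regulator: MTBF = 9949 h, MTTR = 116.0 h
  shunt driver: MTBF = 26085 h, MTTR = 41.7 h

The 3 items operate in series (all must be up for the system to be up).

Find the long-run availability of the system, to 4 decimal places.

A(power distribution unit) = MTBF/(MTBF+MTTR) = 24790/(24790+93.8) = 0.996230
A(battery charge regulator) = MTBF/(MTBF+MTTR) = 9949/(9949+116.0) = 0.988475
A(shunt driver) = MTBF/(MTBF+MTTR) = 26085/(26085+41.7) = 0.998404
Series availability: 0.996230 × 0.988475 × 0.998404 = 0.9832

0.9832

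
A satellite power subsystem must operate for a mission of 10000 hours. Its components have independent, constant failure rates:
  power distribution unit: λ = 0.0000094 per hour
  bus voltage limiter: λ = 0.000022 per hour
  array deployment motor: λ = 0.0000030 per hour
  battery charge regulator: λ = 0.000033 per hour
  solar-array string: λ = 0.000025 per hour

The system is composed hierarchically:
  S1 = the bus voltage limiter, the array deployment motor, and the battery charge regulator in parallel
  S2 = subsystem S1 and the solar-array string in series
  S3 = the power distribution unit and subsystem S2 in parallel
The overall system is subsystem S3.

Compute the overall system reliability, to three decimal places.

R(power distribution unit) = exp(−0.0000094 × 10000) = 0.91028
R(bus voltage limiter) = exp(−0.000022 × 10000) = 0.80252
R(array deployment motor) = exp(−0.0000030 × 10000) = 0.97045
R(battery charge regulator) = exp(−0.000033 × 10000) = 0.71892
R(solar-array string) = exp(−0.000025 × 10000) = 0.77880
Parallel (bus voltage limiter, array deployment motor, and battery charge regulator): 1 − (1 − 0.80252)(1 − 0.97045)(1 − 0.71892) = 0.99836
Series ([0.99836] and solar-array string): 0.99836 × 0.77880 = 0.77752
Parallel (power distribution unit and [0.77752]): 1 − (1 − 0.91028)(1 − 0.77752) = 0.980

0.980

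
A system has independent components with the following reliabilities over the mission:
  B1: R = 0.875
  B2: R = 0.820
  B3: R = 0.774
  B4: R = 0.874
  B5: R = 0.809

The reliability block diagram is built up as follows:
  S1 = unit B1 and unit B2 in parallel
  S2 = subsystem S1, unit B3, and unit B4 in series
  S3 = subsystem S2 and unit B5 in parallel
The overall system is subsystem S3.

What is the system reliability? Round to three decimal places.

0.935

Parallel (B1 and B2): 1 − (1 − 0.87500)(1 − 0.82000) = 0.97750
Series ([0.97750], B3, and B4): 0.97750 × 0.77400 × 0.87400 = 0.66126
Parallel ([0.66126] and B5): 1 − (1 − 0.66126)(1 − 0.80900) = 0.935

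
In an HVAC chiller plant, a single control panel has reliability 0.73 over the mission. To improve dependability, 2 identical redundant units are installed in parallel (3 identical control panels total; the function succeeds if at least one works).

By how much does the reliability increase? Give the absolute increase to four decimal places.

R_before = 0.73
R_after = 1 − (1 − 0.73)^3 = 0.9803
ΔR = 0.9803 − 0.73 = 0.2503

0.2503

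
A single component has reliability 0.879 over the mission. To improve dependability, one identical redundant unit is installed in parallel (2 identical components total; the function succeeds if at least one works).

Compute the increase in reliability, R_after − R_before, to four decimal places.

R_before = 0.879
R_after = 1 − (1 − 0.879)^2 = 0.9854
ΔR = 0.9854 − 0.879 = 0.1064

0.1064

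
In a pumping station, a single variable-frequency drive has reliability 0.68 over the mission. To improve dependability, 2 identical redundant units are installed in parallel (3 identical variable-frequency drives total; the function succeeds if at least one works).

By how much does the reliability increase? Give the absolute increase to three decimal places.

R_before = 0.68
R_after = 1 − (1 − 0.68)^3 = 0.967
ΔR = 0.967 − 0.68 = 0.287

0.287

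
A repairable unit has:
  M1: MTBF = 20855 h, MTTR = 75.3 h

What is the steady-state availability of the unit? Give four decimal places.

A(M1) = MTBF/(MTBF+MTTR) = 20855/(20855+75.3) = 0.9964

0.9964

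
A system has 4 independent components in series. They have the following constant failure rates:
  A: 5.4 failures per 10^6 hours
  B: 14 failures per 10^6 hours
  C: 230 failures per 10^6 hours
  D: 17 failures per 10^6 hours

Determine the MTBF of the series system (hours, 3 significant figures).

3750

Series of exponential components: λ_sys = Σ λ_i
λ_sys = 0.0000054 + 0.000014 + 0.00023 + 0.000017 = 2.6640e-04 /h
MTBF = 1 / λ_sys = 3750 h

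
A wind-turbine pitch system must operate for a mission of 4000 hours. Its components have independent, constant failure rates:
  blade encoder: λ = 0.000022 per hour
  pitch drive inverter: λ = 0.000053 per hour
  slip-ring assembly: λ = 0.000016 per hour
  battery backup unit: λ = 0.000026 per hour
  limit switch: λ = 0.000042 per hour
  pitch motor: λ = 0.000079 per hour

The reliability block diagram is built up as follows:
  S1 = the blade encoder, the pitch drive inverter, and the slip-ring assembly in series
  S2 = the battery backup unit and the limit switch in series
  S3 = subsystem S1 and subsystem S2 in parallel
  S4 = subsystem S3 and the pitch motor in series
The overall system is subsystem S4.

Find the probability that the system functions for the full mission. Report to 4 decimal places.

R(blade encoder) = exp(−0.000022 × 4000) = 0.915761
R(pitch drive inverter) = exp(−0.000053 × 4000) = 0.808965
R(slip-ring assembly) = exp(−0.000016 × 4000) = 0.938005
R(battery backup unit) = exp(−0.000026 × 4000) = 0.901225
R(limit switch) = exp(−0.000042 × 4000) = 0.845354
R(pitch motor) = exp(−0.000079 × 4000) = 0.729059
Series (blade encoder, pitch drive inverter, and slip-ring assembly): 0.915761 × 0.808965 × 0.938005 = 0.694892
Series (battery backup unit and limit switch): 0.901225 × 0.845354 = 0.761854
Parallel ([0.694892] and [0.761854]): 1 − (1 − 0.694892)(1 − 0.761854) = 0.927340
Series ([0.927340] and pitch motor): 0.927340 × 0.729059 = 0.6761

0.6761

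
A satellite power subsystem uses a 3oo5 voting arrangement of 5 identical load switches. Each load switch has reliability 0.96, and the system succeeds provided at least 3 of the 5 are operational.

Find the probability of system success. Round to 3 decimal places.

0.999

R = Σ_{i=3}^{5} C(5,i) p^i (1−p)^{5−i} with p = 0.96
C(5,3)·0.96^3·0.04^2 = 0.01416
C(5,4)·0.96^4·0.04^1 = 0.16987
C(5,5)·0.96^5·0.04^0 = 0.81537
Sum = 0.999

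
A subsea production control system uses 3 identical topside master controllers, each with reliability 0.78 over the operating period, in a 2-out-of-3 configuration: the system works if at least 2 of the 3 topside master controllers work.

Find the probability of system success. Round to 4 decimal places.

0.8761

R = Σ_{i=2}^{3} C(3,i) p^i (1−p)^{3−i} with p = 0.78
C(3,2)·0.78^2·0.22^1 = 0.401544
C(3,3)·0.78^3·0.22^0 = 0.474552
Sum = 0.8761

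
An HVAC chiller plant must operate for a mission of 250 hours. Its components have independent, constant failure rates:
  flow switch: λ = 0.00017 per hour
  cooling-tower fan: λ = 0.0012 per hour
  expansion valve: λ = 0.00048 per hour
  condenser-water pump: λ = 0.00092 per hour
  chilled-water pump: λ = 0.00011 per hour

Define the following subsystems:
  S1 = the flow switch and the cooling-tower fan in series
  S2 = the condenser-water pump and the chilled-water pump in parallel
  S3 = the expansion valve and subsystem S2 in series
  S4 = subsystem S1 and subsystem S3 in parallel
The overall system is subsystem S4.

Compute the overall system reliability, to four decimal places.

R(flow switch) = exp(−0.00017 × 250) = 0.958390
R(cooling-tower fan) = exp(−0.0012 × 250) = 0.740818
R(expansion valve) = exp(−0.00048 × 250) = 0.886920
R(condenser-water pump) = exp(−0.00092 × 250) = 0.794534
R(chilled-water pump) = exp(−0.00011 × 250) = 0.972875
Series (flow switch and cooling-tower fan): 0.958390 × 0.740818 = 0.709993
Parallel (condenser-water pump and chilled-water pump): 1 − (1 − 0.794534)(1 − 0.972875) = 0.994427
Series (expansion valve and [0.994427]): 0.886920 × 0.994427 = 0.881977
Parallel ([0.709993] and [0.881977]): 1 − (1 − 0.709993)(1 − 0.881977) = 0.9658

0.9658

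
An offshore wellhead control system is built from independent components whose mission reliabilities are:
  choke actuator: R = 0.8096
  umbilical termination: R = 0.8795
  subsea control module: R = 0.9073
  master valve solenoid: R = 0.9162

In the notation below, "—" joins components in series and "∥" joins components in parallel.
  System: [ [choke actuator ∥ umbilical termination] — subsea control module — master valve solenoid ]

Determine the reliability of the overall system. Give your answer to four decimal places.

Parallel (choke actuator and umbilical termination): 1 − (1 − 0.809600)(1 − 0.879500) = 0.977057
Series ([0.977057], subsea control module, and master valve solenoid): 0.977057 × 0.907300 × 0.916200 = 0.8122

0.8122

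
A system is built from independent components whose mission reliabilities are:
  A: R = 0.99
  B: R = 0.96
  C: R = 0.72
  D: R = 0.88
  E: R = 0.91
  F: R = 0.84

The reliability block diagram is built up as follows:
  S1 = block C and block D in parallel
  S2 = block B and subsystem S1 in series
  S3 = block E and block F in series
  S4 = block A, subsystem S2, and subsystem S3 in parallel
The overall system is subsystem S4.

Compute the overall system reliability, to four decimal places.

0.9998

Parallel (C and D): 1 − (1 − 0.720000)(1 − 0.880000) = 0.966400
Series (B and [0.966400]): 0.960000 × 0.966400 = 0.927744
Series (E and F): 0.910000 × 0.840000 = 0.764400
Parallel (A, [0.927744], and [0.764400]): 1 − (1 − 0.990000)(1 − 0.927744)(1 − 0.764400) = 0.9998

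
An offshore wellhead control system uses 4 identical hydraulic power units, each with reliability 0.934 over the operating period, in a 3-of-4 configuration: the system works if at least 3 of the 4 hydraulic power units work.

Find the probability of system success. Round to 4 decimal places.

0.9761

R = Σ_{i=3}^{4} C(4,i) p^i (1−p)^{4−i} with p = 0.934
C(4,3)·0.934^3·0.066^1 = 0.215102
C(4,4)·0.934^4·0.066^0 = 0.761005
Sum = 0.9761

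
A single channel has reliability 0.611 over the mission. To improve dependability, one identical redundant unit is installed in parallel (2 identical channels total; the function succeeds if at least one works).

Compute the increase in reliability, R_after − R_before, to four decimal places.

R_before = 0.611
R_after = 1 − (1 − 0.611)^2 = 0.8487
ΔR = 0.8487 − 0.611 = 0.2377

0.2377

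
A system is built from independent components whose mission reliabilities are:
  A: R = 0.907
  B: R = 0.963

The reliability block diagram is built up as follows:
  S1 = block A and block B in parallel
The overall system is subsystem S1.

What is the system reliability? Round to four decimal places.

0.9966

Parallel (A and B): 1 − (1 − 0.907000)(1 − 0.963000) = 0.9966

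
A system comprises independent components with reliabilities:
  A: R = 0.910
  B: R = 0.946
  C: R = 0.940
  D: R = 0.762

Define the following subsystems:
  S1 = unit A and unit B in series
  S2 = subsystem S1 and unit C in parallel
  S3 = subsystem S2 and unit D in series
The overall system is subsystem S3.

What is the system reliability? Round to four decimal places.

0.7556

Series (A and B): 0.910000 × 0.946000 = 0.860860
Parallel ([0.860860] and C): 1 − (1 − 0.860860)(1 − 0.940000) = 0.991652
Series ([0.991652] and D): 0.991652 × 0.762000 = 0.7556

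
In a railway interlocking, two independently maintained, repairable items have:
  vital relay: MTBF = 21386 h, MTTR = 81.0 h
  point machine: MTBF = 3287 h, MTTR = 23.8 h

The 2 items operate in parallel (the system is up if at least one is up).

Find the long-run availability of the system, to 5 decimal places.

0.99997

A(vital relay) = MTBF/(MTBF+MTTR) = 21386/(21386+81.0) = 0.996227
A(point machine) = MTBF/(MTBF+MTTR) = 3287/(3287+23.8) = 0.992811
Parallel availability: 1 − (1 − 0.996227)(1 − 0.992811) = 0.99997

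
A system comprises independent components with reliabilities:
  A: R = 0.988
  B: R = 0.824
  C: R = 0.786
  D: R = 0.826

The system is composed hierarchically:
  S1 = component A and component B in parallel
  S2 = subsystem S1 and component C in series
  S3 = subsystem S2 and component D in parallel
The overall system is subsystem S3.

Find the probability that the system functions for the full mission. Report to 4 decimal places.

Parallel (A and B): 1 − (1 − 0.988000)(1 − 0.824000) = 0.997888
Series ([0.997888] and C): 0.997888 × 0.786000 = 0.784340
Parallel ([0.784340] and D): 1 − (1 − 0.784340)(1 − 0.826000) = 0.9625

0.9625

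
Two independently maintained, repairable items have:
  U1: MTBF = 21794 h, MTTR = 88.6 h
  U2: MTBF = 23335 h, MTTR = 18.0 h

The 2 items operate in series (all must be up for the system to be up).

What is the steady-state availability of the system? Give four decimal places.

A(U1) = MTBF/(MTBF+MTTR) = 21794/(21794+88.6) = 0.995951
A(U2) = MTBF/(MTBF+MTTR) = 23335/(23335+18.0) = 0.999229
Series availability: 0.995951 × 0.999229 = 0.9952

0.9952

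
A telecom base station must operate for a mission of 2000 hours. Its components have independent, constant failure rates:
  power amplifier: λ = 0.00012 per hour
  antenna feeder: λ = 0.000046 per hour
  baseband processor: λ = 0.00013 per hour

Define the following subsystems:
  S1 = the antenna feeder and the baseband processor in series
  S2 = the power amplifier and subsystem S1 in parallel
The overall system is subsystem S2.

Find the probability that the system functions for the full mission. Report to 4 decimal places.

R(power amplifier) = exp(−0.00012 × 2000) = 0.786628
R(antenna feeder) = exp(−0.000046 × 2000) = 0.912105
R(baseband processor) = exp(−0.00013 × 2000) = 0.771052
Series (antenna feeder and baseband processor): 0.912105 × 0.771052 = 0.703280
Parallel (power amplifier and [0.703280]): 1 − (1 − 0.786628)(1 − 0.703280) = 0.9367

0.9367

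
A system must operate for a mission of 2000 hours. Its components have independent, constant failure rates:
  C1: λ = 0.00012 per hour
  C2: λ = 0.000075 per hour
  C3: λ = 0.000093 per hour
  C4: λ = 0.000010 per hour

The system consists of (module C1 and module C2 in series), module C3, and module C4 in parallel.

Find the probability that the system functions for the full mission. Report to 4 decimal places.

0.9989

R(C1) = exp(−0.00012 × 2000) = 0.786628
R(C2) = exp(−0.000075 × 2000) = 0.860708
R(C3) = exp(−0.000093 × 2000) = 0.830274
R(C4) = exp(−0.000010 × 2000) = 0.980199
Series (C1 and C2): 0.786628 × 0.860708 = 0.677057
Parallel ([0.677057], C3, and C4): 1 − (1 − 0.677057)(1 − 0.830274)(1 − 0.980199) = 0.9989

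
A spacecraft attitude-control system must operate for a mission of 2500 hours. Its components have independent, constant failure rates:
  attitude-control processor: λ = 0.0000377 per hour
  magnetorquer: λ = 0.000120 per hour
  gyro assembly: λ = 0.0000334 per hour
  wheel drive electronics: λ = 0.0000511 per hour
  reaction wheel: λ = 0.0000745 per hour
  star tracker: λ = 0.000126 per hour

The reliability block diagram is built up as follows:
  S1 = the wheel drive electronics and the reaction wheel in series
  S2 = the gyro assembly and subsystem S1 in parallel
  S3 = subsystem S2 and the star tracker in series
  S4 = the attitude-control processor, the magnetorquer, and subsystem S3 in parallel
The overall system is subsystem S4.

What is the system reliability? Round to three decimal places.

0.993

R(attitude-control processor) = exp(−0.0000377 × 2500) = 0.91006
R(magnetorquer) = exp(−0.000120 × 2500) = 0.74082
R(gyro assembly) = exp(−0.0000334 × 2500) = 0.91989
R(wheel drive electronics) = exp(−0.0000511 × 2500) = 0.88007
R(reaction wheel) = exp(−0.0000745 × 2500) = 0.83007
R(star tracker) = exp(−0.000126 × 2500) = 0.72979
Series (wheel drive electronics and reaction wheel): 0.88007 × 0.83007 = 0.73052
Parallel (gyro assembly and [0.73052]): 1 − (1 − 0.91989)(1 − 0.73052) = 0.97841
Series ([0.97841] and star tracker): 0.97841 × 0.72979 = 0.71403
Parallel (attitude-control processor, magnetorquer, and [0.71403]): 1 − (1 − 0.91006)(1 − 0.74082)(1 − 0.71403) = 0.993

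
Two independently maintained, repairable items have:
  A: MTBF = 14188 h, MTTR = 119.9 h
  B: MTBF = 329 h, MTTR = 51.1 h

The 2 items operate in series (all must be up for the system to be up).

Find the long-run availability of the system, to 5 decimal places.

A(A) = MTBF/(MTBF+MTTR) = 14188/(14188+119.9) = 0.991620
A(B) = MTBF/(MTBF+MTTR) = 329/(329+51.1) = 0.865562
Series availability: 0.991620 × 0.865562 = 0.85831

0.85831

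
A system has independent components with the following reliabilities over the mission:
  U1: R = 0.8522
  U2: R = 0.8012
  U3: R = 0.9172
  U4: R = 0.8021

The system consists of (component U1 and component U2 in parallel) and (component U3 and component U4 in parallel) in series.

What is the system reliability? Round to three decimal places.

0.955

Parallel (U1 and U2): 1 − (1 − 0.85220)(1 − 0.80120) = 0.97062
Parallel (U3 and U4): 1 − (1 − 0.91720)(1 − 0.80210) = 0.98361
Series ([0.97062] and [0.98361]): 0.97062 × 0.98361 = 0.955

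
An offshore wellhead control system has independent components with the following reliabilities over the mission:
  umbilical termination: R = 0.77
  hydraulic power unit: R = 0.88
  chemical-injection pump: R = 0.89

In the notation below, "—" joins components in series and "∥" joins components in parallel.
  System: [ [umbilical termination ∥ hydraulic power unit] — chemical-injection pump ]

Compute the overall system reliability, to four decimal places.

0.8654

Parallel (umbilical termination and hydraulic power unit): 1 − (1 − 0.770000)(1 − 0.880000) = 0.972400
Series ([0.972400] and chemical-injection pump): 0.972400 × 0.890000 = 0.8654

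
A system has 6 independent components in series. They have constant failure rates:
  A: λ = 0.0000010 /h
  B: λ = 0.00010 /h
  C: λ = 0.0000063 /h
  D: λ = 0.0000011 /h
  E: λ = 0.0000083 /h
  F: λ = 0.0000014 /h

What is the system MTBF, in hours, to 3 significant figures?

Series of exponential components: λ_sys = Σ λ_i
λ_sys = 0.0000010 + 0.00010 + 0.0000063 + 0.0000011 + 0.0000083 + 0.0000014 = 1.1810e-04 /h
MTBF = 1 / λ_sys = 8470 h

8470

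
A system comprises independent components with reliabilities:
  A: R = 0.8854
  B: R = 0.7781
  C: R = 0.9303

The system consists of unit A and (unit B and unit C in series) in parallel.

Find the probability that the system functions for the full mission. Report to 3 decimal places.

Series (B and C): 0.77810 × 0.93030 = 0.72387
Parallel (A and [0.72387]): 1 − (1 − 0.88540)(1 − 0.72387) = 0.968

0.968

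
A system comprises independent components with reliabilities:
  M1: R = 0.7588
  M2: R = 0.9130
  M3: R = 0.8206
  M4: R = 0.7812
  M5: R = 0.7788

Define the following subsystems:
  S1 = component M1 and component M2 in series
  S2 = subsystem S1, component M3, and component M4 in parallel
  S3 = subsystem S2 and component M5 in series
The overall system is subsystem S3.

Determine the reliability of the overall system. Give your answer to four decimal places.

0.7694

Series (M1 and M2): 0.758800 × 0.913000 = 0.692784
Parallel ([0.692784], M3, and M4): 1 − (1 − 0.692784)(1 − 0.820600)(1 − 0.781200) = 0.987941
Series ([0.987941] and M5): 0.987941 × 0.778800 = 0.7694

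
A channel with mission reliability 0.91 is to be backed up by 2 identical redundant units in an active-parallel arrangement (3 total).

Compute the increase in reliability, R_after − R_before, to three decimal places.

R_before = 0.91
R_after = 1 − (1 − 0.91)^3 = 0.999
ΔR = 0.999 − 0.91 = 0.089

0.089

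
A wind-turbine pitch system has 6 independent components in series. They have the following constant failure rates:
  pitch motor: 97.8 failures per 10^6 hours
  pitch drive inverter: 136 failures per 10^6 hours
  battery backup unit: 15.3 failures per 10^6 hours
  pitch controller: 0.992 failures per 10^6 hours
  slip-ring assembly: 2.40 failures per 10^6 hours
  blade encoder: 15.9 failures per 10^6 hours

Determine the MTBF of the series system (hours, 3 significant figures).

3730

Series of exponential components: λ_sys = Σ λ_i
λ_sys = 0.0000978 + 0.000136 + 0.0000153 + 0.000000992 + 0.00000240 + 0.0000159 = 2.6839e-04 /h
MTBF = 1 / λ_sys = 3730 h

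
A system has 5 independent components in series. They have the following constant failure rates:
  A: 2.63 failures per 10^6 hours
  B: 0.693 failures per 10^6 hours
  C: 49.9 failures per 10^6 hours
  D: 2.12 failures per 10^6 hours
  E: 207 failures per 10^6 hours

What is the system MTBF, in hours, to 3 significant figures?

3810

Series of exponential components: λ_sys = Σ λ_i
λ_sys = 0.00000263 + 0.000000693 + 0.0000499 + 0.00000212 + 0.000207 = 2.6234e-04 /h
MTBF = 1 / λ_sys = 3810 h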